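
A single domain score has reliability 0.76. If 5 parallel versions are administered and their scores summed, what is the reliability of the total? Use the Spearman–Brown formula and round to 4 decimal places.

ρ_k = kρ / (1 + (k−1)ρ) = 5·0.76 / (1 + 4·0.76) = 3.800 / 4.040 = 0.9406.

0.9406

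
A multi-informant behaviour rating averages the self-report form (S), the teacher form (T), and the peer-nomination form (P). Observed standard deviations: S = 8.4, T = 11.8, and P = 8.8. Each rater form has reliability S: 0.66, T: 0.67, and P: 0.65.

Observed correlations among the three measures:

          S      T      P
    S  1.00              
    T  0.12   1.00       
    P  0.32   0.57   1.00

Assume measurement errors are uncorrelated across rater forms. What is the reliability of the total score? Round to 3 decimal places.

Var(S+T+P) = 8.4² + 11.8² + 8.8² + 2·[8.4·11.8·0.12 + 8.4·8.8·0.32 + 11.8·8.8·0.57] = 287.24 + 189.475 = 476.715.
With uncorrelated errors the cross-covariances are all true-score covariance, so they carry over unchanged; only the diagonal terms shrink to ρᵢσᵢ².
True-score variance = [8.4²·0.66 + 11.8²·0.67 + 8.8²·0.65] + 189.475 = 190.196 + 189.475 = 379.672.
Reliability = 379.672 / 476.715 = 0.796.

0.796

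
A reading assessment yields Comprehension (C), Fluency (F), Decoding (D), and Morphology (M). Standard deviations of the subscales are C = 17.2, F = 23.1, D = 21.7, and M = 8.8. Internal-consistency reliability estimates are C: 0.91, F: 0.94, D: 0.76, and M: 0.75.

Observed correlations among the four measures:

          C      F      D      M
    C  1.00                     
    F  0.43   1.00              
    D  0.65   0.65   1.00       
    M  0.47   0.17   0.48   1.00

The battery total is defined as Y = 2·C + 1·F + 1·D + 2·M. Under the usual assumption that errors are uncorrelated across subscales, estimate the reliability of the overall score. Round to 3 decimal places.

0.944

Var(Y) = 2²·17.2² + 23.1² + 21.7² + 2²·8.8² + 2·[2·17.2·23.1·0.43 + 2·17.2·21.7·0.65 + 4·17.2·8.8·0.47 + 23.1·21.7·0.65 + 2·23.1·8.8·0.17 + 2·21.7·8.8·0.48] = 2497.62 + 3379.45 = 5877.07.
With uncorrelated errors the cross-covariances are all true-score covariance, so they carry over unchanged; only the diagonal terms shrink to ρᵢσᵢ².
True-score variance = [2²·17.2²·0.91 + 23.1²·0.94 + 21.7²·0.76 + 2²·8.8²·0.75] + 3379.45 = 2168.65 + 3379.45 = 5548.1.
Reliability = 5548.1 / 5877.07 = 0.944.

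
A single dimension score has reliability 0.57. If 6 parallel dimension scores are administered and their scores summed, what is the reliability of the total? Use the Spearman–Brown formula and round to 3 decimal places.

ρ_k = kρ / (1 + (k−1)ρ) = 6·0.57 / (1 + 5·0.57) = 3.420 / 3.850 = 0.888.

0.888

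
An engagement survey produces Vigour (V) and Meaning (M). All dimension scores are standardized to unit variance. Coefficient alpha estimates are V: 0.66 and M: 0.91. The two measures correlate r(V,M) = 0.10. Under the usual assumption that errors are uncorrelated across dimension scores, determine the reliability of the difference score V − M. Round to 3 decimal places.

Var(V−M) = 1 + 1 − 2·0.10 = 2 − 0.2 = 1.8.
With uncorrelated errors the cross-covariances are all true-score covariance, so they carry over unchanged; only the diagonal terms shrink to ρᵢσᵢ².
True-score variance = [0.66 + 0.91] − 0.2 = 1.57 − 0.2 = 1.37.
Reliability = 1.37 / 1.8 = 0.761.

0.761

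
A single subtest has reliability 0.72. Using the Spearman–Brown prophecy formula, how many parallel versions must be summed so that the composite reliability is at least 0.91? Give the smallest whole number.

k ≥ ρ*(1−ρ₁)/(ρ₁(1−ρ*)) = 0.91·0.28 / (0.72·0.09) = 3.932.
Smallest integer k = 4.

4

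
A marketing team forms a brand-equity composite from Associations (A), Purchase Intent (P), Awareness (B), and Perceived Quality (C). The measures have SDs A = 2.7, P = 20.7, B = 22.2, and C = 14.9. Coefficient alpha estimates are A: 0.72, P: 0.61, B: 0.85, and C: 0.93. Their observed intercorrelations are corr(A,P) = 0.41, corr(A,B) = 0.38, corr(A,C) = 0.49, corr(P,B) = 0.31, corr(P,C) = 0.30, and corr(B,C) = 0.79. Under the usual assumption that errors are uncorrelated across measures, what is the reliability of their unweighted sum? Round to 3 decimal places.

0.886

Var(A+P+B+C) = 2.7² + 20.7² + 22.2² + 14.9² + 2·[2.7·20.7·0.41 + 2.7·22.2·0.38 + 2.7·14.9·0.49 + 20.7·22.2·0.31 + 20.7·14.9·0.30 + 22.2·14.9·0.79] = 1150.63 + 1123.41 = 2274.04.
Because errors are independent across components, Cov(Tᵢ,Tⱼ) = Cov(Xᵢ,Xⱼ); the off-diagonal part of the true-score variance is the same as above.
True-score variance = [2.7²·0.72 + 20.7²·0.61 + 22.2²·0.85 + 14.9²·0.93] + 1123.41 = 892.011 + 1123.41 = 2015.43.
Reliability = 2015.43 / 2274.04 = 0.886.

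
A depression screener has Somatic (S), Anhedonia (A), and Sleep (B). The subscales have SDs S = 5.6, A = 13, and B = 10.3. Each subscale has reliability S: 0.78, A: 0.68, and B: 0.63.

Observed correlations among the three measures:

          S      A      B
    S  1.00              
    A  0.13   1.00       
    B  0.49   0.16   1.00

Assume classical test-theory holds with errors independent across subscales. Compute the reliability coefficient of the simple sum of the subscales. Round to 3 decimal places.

Var(S+A+B) = 5.6² + 13² + 10.3² + 2·[5.6·13·0.13 + 5.6·10.3·0.49 + 13·10.3·0.16] = 306.45 + 118.302 = 424.752.
Under uncorrelated errors the observed covariances equal the true-score covariances, so only the own-variance terms attenuate.
True-score variance = [5.6²·0.78 + 13²·0.68 + 10.3²·0.63] + 118.302 = 206.218 + 118.302 = 324.52.
Reliability = 324.52 / 424.752 = 0.764.

0.764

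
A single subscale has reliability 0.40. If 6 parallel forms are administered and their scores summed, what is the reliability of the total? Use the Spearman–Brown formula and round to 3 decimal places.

ρ_k = kρ / (1 + (k−1)ρ) = 6·0.40 / (1 + 5·0.40) = 2.400 / 3.000 = 0.800.

0.800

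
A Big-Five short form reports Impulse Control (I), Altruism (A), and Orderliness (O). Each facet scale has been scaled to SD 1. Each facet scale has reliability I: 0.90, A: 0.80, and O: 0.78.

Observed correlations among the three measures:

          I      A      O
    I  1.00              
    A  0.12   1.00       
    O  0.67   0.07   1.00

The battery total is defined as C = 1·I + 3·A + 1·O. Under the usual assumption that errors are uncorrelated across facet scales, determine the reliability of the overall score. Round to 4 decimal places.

Var(C) = 1 + 3² + 1 + 2·[3·0.12 + 0.67 + 3·0.07] = 11 + 2.48 = 13.48.
With uncorrelated errors the cross-covariances are all true-score covariance, so they carry over unchanged; only the diagonal terms shrink to ρᵢσᵢ².
True-score variance = [0.90 + 3²·0.80 + 0.78] + 2.48 = 8.88 + 2.48 = 11.36.
Reliability = 11.36 / 13.48 = 0.8427.

0.8427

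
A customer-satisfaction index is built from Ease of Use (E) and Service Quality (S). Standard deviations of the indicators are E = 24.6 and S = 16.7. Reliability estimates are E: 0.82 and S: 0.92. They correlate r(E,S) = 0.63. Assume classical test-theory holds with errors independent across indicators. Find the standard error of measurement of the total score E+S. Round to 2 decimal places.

Var(total) = 884.05 + 517.633 = 1401.68.
True-score variance = 752.81 + 517.633 = 1270.44, so reliability = 0.9064.
Error variance = 1401.68 − 1270.44 = 131.24; SEM = √131.24 = 11.46.

11.46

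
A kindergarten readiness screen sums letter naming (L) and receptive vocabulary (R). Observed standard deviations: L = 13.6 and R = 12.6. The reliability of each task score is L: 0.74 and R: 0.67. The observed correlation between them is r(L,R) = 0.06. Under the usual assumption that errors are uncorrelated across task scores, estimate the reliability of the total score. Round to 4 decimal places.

Var(L+R) = 13.6² + 12.6² + 2·[13.6·12.6·0.06] = 343.72 + 20.5632 = 364.283.
With uncorrelated errors the cross-covariances are all true-score covariance, so they carry over unchanged; only the diagonal terms shrink to ρᵢσᵢ².
True-score variance = [13.6²·0.74 + 12.6²·0.67] + 20.5632 = 243.24 + 20.5632 = 263.803.
Reliability = 263.803 / 364.283 = 0.7242.

0.7242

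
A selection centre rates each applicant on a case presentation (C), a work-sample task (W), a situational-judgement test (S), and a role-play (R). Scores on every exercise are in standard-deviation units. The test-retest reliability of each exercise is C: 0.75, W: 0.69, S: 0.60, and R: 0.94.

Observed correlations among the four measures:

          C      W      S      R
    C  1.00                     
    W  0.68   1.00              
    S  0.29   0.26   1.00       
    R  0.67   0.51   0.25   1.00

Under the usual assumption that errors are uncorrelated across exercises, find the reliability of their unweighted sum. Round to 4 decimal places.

Var(C+W+S+R) = 4 + 2·[0.68 + 0.29 + 0.67 + 0.26 + 0.51 + 0.25] = 4 + 5.32 = 9.32.
With uncorrelated errors the cross-covariances are all true-score covariance, so they carry over unchanged; only the diagonal terms shrink to ρᵢσᵢ².
True-score variance = [0.75 + 0.69 + 0.60 + 0.94] + 5.32 = 2.98 + 5.32 = 8.3.
Reliability = 8.3 / 9.32 = 0.8906.

0.8906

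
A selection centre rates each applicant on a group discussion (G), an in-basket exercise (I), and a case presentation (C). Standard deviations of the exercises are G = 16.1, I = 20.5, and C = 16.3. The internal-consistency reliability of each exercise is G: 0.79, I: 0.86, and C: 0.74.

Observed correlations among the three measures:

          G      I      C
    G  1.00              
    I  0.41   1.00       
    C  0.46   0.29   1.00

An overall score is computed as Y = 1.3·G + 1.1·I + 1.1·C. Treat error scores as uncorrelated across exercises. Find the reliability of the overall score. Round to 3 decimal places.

0.890

Var(Y) = 1.3²·16.1² + 1.1²·20.5² + 1.1²·16.3² + 2·[1.43·16.1·20.5·0.41 + 1.43·16.1·16.3·0.46 + 1.21·20.5·16.3·0.29] = 1268.05 + 966.776 = 2234.83.
Under uncorrelated errors the observed covariances equal the true-score covariances, so only the own-variance terms attenuate.
True-score variance = [1.3²·16.1²·0.79 + 1.1²·20.5²·0.86 + 1.1²·16.3²·0.74] + 966.776 = 1021.28 + 966.776 = 1988.06.
Reliability = 1988.06 / 2234.83 = 0.890.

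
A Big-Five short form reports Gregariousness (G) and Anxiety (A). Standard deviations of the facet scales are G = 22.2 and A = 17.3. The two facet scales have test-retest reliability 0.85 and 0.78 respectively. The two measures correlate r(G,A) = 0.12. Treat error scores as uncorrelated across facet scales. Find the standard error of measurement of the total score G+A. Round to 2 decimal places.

Var(total) = 792.13 + 92.1744 = 884.304.
True-score variance = 652.36 + 92.1744 = 744.535, so reliability = 0.8419.
Error variance = 884.304 − 744.535 = 139.77; SEM = √139.77 = 11.82.

11.82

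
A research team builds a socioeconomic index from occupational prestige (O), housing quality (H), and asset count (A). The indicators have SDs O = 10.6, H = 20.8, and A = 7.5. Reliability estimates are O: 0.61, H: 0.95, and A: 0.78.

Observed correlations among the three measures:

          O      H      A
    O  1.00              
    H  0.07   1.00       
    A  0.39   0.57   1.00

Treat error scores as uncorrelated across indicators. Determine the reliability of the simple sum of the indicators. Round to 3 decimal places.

0.911

Var(O+H+A) = 10.6² + 20.8² + 7.5² + 2·[10.6·20.8·0.07 + 10.6·7.5·0.39 + 20.8·7.5·0.57] = 601.25 + 270.717 = 871.967.
With uncorrelated errors the cross-covariances are all true-score covariance, so they carry over unchanged; only the diagonal terms shrink to ρᵢσᵢ².
True-score variance = [10.6²·0.61 + 20.8²·0.95 + 7.5²·0.78] + 270.717 = 523.423 + 270.717 = 794.14.
Reliability = 794.14 / 871.967 = 0.911.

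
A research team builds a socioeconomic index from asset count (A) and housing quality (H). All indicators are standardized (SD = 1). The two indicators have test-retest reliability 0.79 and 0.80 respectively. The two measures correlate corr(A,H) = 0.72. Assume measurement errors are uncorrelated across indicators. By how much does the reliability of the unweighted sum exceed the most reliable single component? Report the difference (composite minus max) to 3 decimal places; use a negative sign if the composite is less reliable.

Var(sum) = 2 + 1.44 = 3.44; true-score variance = 1.59 + 1.44 = 3.03; composite reliability = 0.8808.
Max component reliability = 0.8000.
Difference = 0.8808 − 0.8000 = 0.081.

0.081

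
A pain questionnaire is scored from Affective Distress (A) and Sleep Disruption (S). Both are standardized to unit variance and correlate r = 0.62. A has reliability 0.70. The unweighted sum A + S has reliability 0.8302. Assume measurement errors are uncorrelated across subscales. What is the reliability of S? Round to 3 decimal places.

Var(A+S) = 2 + 2·0.62 = 3.240.
True-score variance = ρ_A + ρ_S + 2·0.62, so 0.8302 = (0.70 + ρ_S + 1.24) / 3.240.
ρ_S = 0.8302·3.240 − 0.70 − 1.24 = 0.750.

0.750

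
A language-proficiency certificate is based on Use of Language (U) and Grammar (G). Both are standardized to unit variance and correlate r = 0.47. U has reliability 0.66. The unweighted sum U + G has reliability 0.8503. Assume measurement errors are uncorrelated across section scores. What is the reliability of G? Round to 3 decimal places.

0.900

Var(U+G) = 2 + 2·0.47 = 2.940.
True-score variance = ρ_U + ρ_G + 2·0.47, so 0.8503 = (0.66 + ρ_G + 0.94) / 2.940.
ρ_G = 0.8503·2.940 − 0.66 − 0.94 = 0.900.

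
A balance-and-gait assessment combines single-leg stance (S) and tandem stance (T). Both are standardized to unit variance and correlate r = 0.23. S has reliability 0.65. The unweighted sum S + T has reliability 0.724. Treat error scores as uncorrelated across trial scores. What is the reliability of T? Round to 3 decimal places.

Var(S+T) = 2 + 2·0.23 = 2.460.
True-score variance = ρ_S + ρ_T + 2·0.23, so 0.724 = (0.65 + ρ_T + 0.46) / 2.460.
ρ_T = 0.724·2.460 − 0.65 − 0.46 = 0.671.

0.671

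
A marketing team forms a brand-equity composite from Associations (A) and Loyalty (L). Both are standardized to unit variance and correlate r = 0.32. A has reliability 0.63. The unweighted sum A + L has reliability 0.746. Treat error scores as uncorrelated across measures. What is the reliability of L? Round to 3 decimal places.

0.699

Var(A+L) = 2 + 2·0.32 = 2.640.
True-score variance = ρ_A + ρ_L + 2·0.32, so 0.746 = (0.63 + ρ_L + 0.64) / 2.640.
ρ_L = 0.746·2.640 − 0.63 − 0.64 = 0.699.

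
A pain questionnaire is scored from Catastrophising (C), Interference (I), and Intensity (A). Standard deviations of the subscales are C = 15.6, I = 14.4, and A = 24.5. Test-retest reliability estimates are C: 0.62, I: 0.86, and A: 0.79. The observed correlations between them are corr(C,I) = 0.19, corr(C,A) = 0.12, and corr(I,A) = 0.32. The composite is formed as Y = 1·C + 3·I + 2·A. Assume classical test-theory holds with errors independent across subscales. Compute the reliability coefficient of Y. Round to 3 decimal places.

0.864

Var(Y) = 15.6² + 3²·14.4² + 2²·24.5² + 2·[3·15.6·14.4·0.19 + 2·15.6·24.5·0.12 + 6·14.4·24.5·0.32] = 4510.6 + 1794.3 = 6304.9.
Because errors are independent across components, Cov(Tᵢ,Tⱼ) = Cov(Xᵢ,Xⱼ); the off-diagonal part of the true-score variance is the same as above.
True-score variance = [15.6²·0.62 + 3²·14.4²·0.86 + 2²·24.5²·0.79] + 1794.3 = 3652.64 + 1794.3 = 5446.94.
Reliability = 5446.94 / 6304.9 = 0.864.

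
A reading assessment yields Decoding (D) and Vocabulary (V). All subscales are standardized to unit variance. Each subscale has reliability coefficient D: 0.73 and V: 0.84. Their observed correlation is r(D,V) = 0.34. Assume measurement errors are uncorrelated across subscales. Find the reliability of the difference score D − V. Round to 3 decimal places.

Var(D−V) = 1 + 1 − 2·0.34 = 2 − 0.68 = 1.32.
With uncorrelated errors the cross-covariances are all true-score covariance, so they carry over unchanged; only the diagonal terms shrink to ρᵢσᵢ².
True-score variance = [0.73 + 0.84] − 0.68 = 1.57 − 0.68 = 0.89.
Reliability = 0.89 / 1.32 = 0.674.

0.674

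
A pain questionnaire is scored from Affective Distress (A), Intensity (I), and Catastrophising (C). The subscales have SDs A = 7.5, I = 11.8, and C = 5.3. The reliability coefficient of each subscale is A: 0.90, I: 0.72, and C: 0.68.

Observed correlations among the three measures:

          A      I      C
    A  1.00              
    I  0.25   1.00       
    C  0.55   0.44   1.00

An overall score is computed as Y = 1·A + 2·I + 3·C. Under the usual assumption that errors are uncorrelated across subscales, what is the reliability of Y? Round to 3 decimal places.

Var(Y) = 7.5² + 2²·11.8² + 3²·5.3² + 2·[2·7.5·11.8·0.25 + 3·7.5·5.3·0.55 + 6·11.8·5.3·0.44] = 866.02 + 549.886 = 1415.91.
With uncorrelated errors the cross-covariances are all true-score covariance, so they carry over unchanged; only the diagonal terms shrink to ρᵢσᵢ².
True-score variance = [7.5²·0.90 + 2²·11.8²·0.72 + 3²·5.3²·0.68] + 549.886 = 623.547 + 549.886 = 1173.43.
Reliability = 1173.43 / 1415.91 = 0.829.

0.829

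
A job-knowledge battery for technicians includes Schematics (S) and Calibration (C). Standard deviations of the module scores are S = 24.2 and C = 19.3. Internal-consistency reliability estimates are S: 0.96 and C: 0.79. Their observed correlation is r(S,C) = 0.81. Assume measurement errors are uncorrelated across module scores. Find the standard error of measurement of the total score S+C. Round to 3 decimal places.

10.082

Var(total) = 958.13 + 756.637 = 1714.77.
True-score variance = 856.481 + 756.637 = 1613.12, so reliability = 0.9407.
Error variance = 1714.77 − 1613.12 = 101.649; SEM = √101.649 = 10.082.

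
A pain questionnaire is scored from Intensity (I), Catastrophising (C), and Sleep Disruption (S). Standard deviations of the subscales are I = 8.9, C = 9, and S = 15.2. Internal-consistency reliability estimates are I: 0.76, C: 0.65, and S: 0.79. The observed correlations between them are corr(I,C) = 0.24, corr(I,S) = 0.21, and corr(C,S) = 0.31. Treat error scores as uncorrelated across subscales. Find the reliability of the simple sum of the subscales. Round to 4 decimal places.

0.8322

Var(I+C+S) = 8.9² + 9² + 15.2² + 2·[8.9·9·0.24 + 8.9·15.2·0.21 + 9·15.2·0.31] = 391.25 + 180.082 = 571.332.
Because errors are independent across components, Cov(Tᵢ,Tⱼ) = Cov(Xᵢ,Xⱼ); the off-diagonal part of the true-score variance is the same as above.
True-score variance = [8.9²·0.76 + 9²·0.65 + 15.2²·0.79] + 180.082 = 295.371 + 180.082 = 475.453.
Reliability = 475.453 / 571.332 = 0.8322.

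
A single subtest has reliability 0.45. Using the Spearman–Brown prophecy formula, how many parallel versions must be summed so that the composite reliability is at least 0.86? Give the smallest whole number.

8

k ≥ ρ*(1−ρ₁)/(ρ₁(1−ρ*)) = 0.86·0.55 / (0.45·0.14) = 7.508.
Smallest integer k = 8.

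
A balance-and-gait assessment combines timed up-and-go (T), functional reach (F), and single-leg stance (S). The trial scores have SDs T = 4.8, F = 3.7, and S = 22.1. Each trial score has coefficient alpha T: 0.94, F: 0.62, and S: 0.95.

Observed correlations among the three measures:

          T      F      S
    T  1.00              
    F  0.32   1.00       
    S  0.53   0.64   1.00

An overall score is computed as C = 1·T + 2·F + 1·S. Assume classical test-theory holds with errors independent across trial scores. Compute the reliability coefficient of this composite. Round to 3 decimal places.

0.949

Var(C) = 4.8² + 2²·3.7² + 22.1² + 2·[2·4.8·3.7·0.32 + 4.8·22.1·0.53 + 2·3.7·22.1·0.64] = 566.21 + 344.509 = 910.719.
Because errors are independent across components, Cov(Tᵢ,Tⱼ) = Cov(Xᵢ,Xⱼ); the off-diagonal part of the true-score variance is the same as above.
True-score variance = [4.8²·0.94 + 2²·3.7²·0.62 + 22.1²·0.95] + 344.509 = 519.598 + 344.509 = 864.107.
Reliability = 864.107 / 910.719 = 0.949.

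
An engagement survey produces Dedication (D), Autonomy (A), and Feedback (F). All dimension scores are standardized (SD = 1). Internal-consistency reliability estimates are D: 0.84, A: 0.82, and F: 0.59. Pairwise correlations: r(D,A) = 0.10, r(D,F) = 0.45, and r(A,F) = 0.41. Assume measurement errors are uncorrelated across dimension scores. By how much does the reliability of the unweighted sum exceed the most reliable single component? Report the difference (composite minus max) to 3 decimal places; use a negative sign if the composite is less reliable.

Var(sum) = 3 + 1.92 = 4.92; true-score variance = 2.25 + 1.92 = 4.17; composite reliability = 0.8476.
Max component reliability = 0.8400.
Difference = 0.8476 − 0.8400 = 0.008.

0.008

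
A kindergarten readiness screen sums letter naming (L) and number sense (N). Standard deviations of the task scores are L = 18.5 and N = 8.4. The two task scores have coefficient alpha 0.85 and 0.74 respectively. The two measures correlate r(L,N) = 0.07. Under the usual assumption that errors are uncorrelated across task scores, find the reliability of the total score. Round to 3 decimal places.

0.840

Var(L+N) = 18.5² + 8.4² + 2·[18.5·8.4·0.07] = 412.81 + 21.756 = 434.566.
Because errors are independent across components, Cov(Tᵢ,Tⱼ) = Cov(Xᵢ,Xⱼ); the off-diagonal part of the true-score variance is the same as above.
True-score variance = [18.5²·0.85 + 8.4²·0.74] + 21.756 = 343.127 + 21.756 = 364.883.
Reliability = 364.883 / 434.566 = 0.840.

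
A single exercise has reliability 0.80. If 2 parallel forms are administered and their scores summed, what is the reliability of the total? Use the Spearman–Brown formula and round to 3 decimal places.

ρ_k = kρ / (1 + (k−1)ρ) = 2·0.80 / (1 + 1·0.80) = 1.600 / 1.800 = 0.889.

0.889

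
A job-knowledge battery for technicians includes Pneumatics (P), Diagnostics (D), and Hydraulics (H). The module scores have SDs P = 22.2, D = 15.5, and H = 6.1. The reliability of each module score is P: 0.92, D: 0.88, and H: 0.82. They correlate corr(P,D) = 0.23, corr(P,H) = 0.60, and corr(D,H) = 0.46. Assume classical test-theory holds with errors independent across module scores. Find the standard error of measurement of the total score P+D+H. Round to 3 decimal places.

Var(total) = 770.3 + 407.776 = 1178.08.
True-score variance = 695.345 + 407.776 = 1103.12, so reliability = 0.9364.
Error variance = 1178.08 − 1103.12 = 74.955; SEM = √74.955 = 8.658.

8.658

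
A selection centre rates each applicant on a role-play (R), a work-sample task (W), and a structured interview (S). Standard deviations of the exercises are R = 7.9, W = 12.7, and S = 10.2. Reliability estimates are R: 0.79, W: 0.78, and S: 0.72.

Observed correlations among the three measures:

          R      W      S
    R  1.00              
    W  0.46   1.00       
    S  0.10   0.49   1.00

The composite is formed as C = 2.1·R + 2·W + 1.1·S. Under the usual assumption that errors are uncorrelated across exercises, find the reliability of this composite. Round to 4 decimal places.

Var(C) = 2.1²·7.9² + 2²·12.7² + 1.1²·10.2² + 2·[4.2·7.9·12.7·0.46 + 2.31·7.9·10.2·0.10 + 2.2·12.7·10.2·0.49] = 1046.28 + 704.191 = 1750.47.
Under uncorrelated errors the observed covariances equal the true-score covariances, so only the own-variance terms attenuate.
True-score variance = [2.1²·7.9²·0.79 + 2²·12.7²·0.78 + 1.1²·10.2²·0.72] + 704.191 = 811.295 + 704.191 = 1515.49.
Reliability = 1515.49 / 1750.47 = 0.8658.

0.8658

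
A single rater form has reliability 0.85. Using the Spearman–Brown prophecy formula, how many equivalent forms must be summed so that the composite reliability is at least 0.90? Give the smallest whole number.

2

k ≥ ρ*(1−ρ₁)/(ρ₁(1−ρ*)) = 0.90·0.15 / (0.85·0.10) = 1.588.
Smallest integer k = 2.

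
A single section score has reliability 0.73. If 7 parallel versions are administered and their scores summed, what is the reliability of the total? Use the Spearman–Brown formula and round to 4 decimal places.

0.9498

ρ_k = kρ / (1 + (k−1)ρ) = 7·0.73 / (1 + 6·0.73) = 5.110 / 5.380 = 0.9498.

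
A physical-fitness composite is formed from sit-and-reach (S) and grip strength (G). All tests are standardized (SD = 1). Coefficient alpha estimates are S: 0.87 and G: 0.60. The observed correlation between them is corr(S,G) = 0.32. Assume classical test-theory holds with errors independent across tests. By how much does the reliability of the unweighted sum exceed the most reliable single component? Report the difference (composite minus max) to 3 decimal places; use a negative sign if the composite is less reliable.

-0.071

Var(sum) = 2 + 0.64 = 2.64; true-score variance = 1.47 + 0.64 = 2.11; composite reliability = 0.7992.
Max component reliability = 0.8700.
Difference = 0.7992 − 0.8700 = -0.071.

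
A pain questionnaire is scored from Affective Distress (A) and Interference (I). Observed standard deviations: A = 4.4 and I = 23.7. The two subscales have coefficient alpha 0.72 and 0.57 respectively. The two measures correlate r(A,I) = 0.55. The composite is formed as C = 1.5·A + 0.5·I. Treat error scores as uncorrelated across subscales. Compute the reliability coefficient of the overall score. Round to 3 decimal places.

Var(C) = 1.5²·4.4² + 0.5²·23.7² + 2·[0.75·4.4·23.7·0.55] = 183.982 + 86.031 = 270.014.
Under uncorrelated errors the observed covariances equal the true-score covariances, so only the own-variance terms attenuate.
True-score variance = [1.5²·4.4²·0.72 + 0.5²·23.7²·0.57] + 86.031 = 111.404 + 86.031 = 197.435.
Reliability = 197.435 / 270.014 = 0.731.

0.731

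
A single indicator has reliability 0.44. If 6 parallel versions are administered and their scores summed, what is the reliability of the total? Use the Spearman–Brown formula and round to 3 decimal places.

ρ_k = kρ / (1 + (k−1)ρ) = 6·0.44 / (1 + 5·0.44) = 2.640 / 3.200 = 0.825.

0.825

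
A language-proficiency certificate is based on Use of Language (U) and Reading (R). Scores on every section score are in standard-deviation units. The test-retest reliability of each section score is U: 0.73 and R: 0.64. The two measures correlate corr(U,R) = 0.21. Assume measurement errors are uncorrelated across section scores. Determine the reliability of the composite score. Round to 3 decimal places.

Var(U+R) = 2 + 2·[0.21] = 2 + 0.42 = 2.42.
Because errors are independent across components, Cov(Tᵢ,Tⱼ) = Cov(Xᵢ,Xⱼ); the off-diagonal part of the true-score variance is the same as above.
True-score variance = [0.73 + 0.64] + 0.42 = 1.37 + 0.42 = 1.79.
Reliability = 1.79 / 2.42 = 0.740.

0.740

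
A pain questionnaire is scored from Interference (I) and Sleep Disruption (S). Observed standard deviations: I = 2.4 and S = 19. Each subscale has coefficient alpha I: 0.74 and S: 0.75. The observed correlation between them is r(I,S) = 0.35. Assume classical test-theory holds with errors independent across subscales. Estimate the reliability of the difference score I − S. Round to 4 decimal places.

Var(I−S) = 2.4² + 19² − 2·2.4·19·0.35 = 366.76 − 31.92 = 334.84.
Under uncorrelated errors the observed covariances equal the true-score covariances, so only the own-variance terms attenuate.
True-score variance = [2.4²·0.74 + 19²·0.75] − 31.92 = 275.012 − 31.92 = 243.092.
Reliability = 243.092 / 334.84 = 0.7260.

0.7260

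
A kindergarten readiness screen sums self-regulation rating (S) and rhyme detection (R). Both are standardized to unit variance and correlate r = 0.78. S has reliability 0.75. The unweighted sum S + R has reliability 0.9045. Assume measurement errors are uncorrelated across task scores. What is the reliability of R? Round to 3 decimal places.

Var(S+R) = 2 + 2·0.78 = 3.560.
True-score variance = ρ_S + ρ_R + 2·0.78, so 0.9045 = (0.75 + ρ_R + 1.56) / 3.560.
ρ_R = 0.9045·3.560 − 0.75 − 1.56 = 0.910.

0.910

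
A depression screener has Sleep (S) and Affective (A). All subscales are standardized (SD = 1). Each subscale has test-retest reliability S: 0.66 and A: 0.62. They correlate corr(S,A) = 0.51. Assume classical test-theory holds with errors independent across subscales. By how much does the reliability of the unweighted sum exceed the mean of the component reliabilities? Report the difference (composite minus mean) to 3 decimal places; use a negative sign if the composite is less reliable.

Var(sum) = 2 + 1.02 = 3.02; true-score variance = 1.28 + 1.02 = 2.3; composite reliability = 0.7616.
Mean component reliability = 0.6400.
Difference = 0.7616 − 0.6400 = 0.122.

0.122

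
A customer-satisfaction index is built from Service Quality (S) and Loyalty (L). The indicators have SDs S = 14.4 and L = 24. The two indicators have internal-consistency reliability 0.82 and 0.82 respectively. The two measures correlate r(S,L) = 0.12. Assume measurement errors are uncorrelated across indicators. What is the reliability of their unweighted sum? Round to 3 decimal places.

Var(S+L) = 14.4² + 24² + 2·[14.4·24·0.12] = 783.36 + 82.944 = 866.304.
Because errors are independent across components, Cov(Tᵢ,Tⱼ) = Cov(Xᵢ,Xⱼ); the off-diagonal part of the true-score variance is the same as above.
True-score variance = [14.4²·0.82 + 24²·0.82] + 82.944 = 642.355 + 82.944 = 725.299.
Reliability = 725.299 / 866.304 = 0.837.

0.837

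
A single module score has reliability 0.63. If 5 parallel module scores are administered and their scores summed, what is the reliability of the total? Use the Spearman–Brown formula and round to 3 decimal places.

0.895

ρ_k = kρ / (1 + (k−1)ρ) = 5·0.63 / (1 + 4·0.63) = 3.150 / 3.520 = 0.895.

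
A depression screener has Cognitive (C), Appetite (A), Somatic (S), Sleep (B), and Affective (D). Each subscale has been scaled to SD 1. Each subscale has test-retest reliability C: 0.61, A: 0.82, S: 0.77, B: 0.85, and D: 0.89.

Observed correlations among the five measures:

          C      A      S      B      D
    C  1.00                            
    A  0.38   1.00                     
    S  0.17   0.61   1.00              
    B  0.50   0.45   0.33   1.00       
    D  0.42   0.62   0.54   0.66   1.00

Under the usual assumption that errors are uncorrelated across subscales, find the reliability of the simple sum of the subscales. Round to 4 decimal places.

0.9262

Var(C+A+S+B+D) = 5 + 2·[0.38 + 0.17 + 0.50 + 0.42 + 0.61 + 0.45 + 0.62 + 0.33 + 0.54 + 0.66] = 5 + 9.36 = 14.36.
Because errors are independent across components, Cov(Tᵢ,Tⱼ) = Cov(Xᵢ,Xⱼ); the off-diagonal part of the true-score variance is the same as above.
True-score variance = [0.61 + 0.82 + 0.77 + 0.85 + 0.89] + 9.36 = 3.94 + 9.36 = 13.3.
Reliability = 13.3 / 14.36 = 0.9262.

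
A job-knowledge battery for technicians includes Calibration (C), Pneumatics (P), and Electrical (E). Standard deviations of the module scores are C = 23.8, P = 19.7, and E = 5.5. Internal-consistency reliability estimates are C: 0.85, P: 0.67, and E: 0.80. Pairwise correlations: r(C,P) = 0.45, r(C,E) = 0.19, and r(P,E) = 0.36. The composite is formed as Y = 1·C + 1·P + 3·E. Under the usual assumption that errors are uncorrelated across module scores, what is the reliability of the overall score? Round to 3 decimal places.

Var(Y) = 23.8² + 19.7² + 3²·5.5² + 2·[23.8·19.7·0.45 + 3·23.8·5.5·0.19 + 3·19.7·5.5·0.36] = 1226.78 + 805.236 = 2032.02.
Because errors are independent across components, Cov(Tᵢ,Tⱼ) = Cov(Xᵢ,Xⱼ); the off-diagonal part of the true-score variance is the same as above.
True-score variance = [23.8²·0.85 + 19.7²·0.67 + 3²·5.5²·0.80] + 805.236 = 959.294 + 805.236 = 1764.53.
Reliability = 1764.53 / 2032.02 = 0.868.

0.868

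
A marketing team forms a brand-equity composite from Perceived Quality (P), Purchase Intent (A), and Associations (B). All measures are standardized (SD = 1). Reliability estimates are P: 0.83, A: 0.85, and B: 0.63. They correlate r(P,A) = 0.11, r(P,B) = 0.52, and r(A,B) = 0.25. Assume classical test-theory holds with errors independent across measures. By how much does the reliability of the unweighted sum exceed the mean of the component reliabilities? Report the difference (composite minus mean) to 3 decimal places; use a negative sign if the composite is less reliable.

0.085

Var(sum) = 3 + 1.76 = 4.76; true-score variance = 2.31 + 1.76 = 4.07; composite reliability = 0.8550.
Mean component reliability = 0.7700.
Difference = 0.8550 − 0.7700 = 0.085.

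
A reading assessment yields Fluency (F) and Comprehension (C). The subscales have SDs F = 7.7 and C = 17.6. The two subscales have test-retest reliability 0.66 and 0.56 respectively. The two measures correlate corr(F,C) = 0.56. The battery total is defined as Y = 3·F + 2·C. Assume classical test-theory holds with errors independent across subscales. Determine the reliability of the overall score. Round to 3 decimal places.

0.729

Var(Y) = 3²·7.7² + 2²·17.6² + 2·[6·7.7·17.6·0.56] = 1772.65 + 910.694 = 2683.34.
Because errors are independent across components, Cov(Tᵢ,Tⱼ) = Cov(Xᵢ,Xⱼ); the off-diagonal part of the true-score variance is the same as above.
True-score variance = [3²·7.7²·0.66 + 2²·17.6²·0.56] + 910.694 = 1046.05 + 910.694 = 1956.74.
Reliability = 1956.74 / 2683.34 = 0.729.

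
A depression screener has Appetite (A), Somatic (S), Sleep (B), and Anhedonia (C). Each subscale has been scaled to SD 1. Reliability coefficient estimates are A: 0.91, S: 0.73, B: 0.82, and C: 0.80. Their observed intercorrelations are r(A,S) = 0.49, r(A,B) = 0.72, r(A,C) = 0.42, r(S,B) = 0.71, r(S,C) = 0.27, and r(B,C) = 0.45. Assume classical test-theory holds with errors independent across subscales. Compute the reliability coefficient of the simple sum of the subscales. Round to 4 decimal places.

Var(A+S+B+C) = 4 + 2·[0.49 + 0.72 + 0.42 + 0.71 + 0.27 + 0.45] = 4 + 6.12 = 10.12.
With uncorrelated errors the cross-covariances are all true-score covariance, so they carry over unchanged; only the diagonal terms shrink to ρᵢσᵢ².
True-score variance = [0.91 + 0.73 + 0.82 + 0.80] + 6.12 = 3.26 + 6.12 = 9.38.
Reliability = 9.38 / 10.12 = 0.9269.

0.9269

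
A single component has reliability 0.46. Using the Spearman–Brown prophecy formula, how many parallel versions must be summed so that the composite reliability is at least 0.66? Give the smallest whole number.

3

k ≥ ρ*(1−ρ₁)/(ρ₁(1−ρ*)) = 0.66·0.54 / (0.46·0.34) = 2.279.
Smallest integer k = 3.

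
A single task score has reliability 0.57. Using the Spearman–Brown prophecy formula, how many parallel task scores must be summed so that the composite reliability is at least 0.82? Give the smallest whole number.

k ≥ ρ*(1−ρ₁)/(ρ₁(1−ρ*)) = 0.82·0.43 / (0.57·0.18) = 3.437.
Smallest integer k = 4.

4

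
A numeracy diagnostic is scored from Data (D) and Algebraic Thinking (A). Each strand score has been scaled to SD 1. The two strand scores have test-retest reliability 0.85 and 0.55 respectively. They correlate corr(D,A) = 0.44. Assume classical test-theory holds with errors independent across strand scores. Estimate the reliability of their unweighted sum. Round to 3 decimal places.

Var(D+A) = 2 + 2·[0.44] = 2 + 0.88 = 2.88.
Because errors are independent across components, Cov(Tᵢ,Tⱼ) = Cov(Xᵢ,Xⱼ); the off-diagonal part of the true-score variance is the same as above.
True-score variance = [0.85 + 0.55] + 0.88 = 1.4 + 0.88 = 2.28.
Reliability = 2.28 / 2.88 = 0.792.

0.792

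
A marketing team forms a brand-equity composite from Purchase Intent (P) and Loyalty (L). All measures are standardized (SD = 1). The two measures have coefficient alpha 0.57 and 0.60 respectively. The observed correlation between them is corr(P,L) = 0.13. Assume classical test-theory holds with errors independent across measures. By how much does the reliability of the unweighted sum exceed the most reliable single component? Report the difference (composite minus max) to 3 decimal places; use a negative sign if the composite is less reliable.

Var(sum) = 2 + 0.26 = 2.26; true-score variance = 1.17 + 0.26 = 1.43; composite reliability = 0.6327.
Max component reliability = 0.6000.
Difference = 0.6327 − 0.6000 = 0.033.

0.033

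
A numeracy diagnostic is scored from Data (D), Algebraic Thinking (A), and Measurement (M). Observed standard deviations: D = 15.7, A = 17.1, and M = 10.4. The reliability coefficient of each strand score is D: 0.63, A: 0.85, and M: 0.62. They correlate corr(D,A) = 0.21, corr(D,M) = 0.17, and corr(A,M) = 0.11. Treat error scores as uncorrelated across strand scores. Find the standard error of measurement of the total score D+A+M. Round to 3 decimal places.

13.273

Var(total) = 647.06 + 207.397 = 854.457.
True-score variance = 470.896 + 207.397 = 678.294, so reliability = 0.7938.
Error variance = 854.457 − 678.294 = 176.164; SEM = √176.164 = 13.273.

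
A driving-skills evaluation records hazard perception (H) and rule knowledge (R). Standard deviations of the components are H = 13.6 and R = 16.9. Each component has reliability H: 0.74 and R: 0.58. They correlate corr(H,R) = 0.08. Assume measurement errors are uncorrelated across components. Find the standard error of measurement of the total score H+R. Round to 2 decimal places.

12.96

Var(total) = 470.57 + 36.7744 = 507.344.
True-score variance = 302.524 + 36.7744 = 339.299, so reliability = 0.6688.
Error variance = 507.344 − 339.299 = 168.046; SEM = √168.046 = 12.96.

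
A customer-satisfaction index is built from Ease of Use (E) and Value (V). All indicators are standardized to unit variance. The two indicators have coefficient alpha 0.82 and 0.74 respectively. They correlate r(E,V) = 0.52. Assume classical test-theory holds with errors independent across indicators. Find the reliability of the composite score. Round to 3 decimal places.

Var(E+V) = 2 + 2·[0.52] = 2 + 1.04 = 3.04.
With uncorrelated errors the cross-covariances are all true-score covariance, so they carry over unchanged; only the diagonal terms shrink to ρᵢσᵢ².
True-score variance = [0.82 + 0.74] + 1.04 = 1.56 + 1.04 = 2.6.
Reliability = 2.6 / 3.04 = 0.855.

0.855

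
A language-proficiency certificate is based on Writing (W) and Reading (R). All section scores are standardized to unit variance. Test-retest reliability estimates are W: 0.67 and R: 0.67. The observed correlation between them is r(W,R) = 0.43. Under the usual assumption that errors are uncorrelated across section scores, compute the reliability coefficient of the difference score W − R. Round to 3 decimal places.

0.421

Var(W−R) = 1 + 1 − 2·0.43 = 2 − 0.86 = 1.14.
Under uncorrelated errors the observed covariances equal the true-score covariances, so only the own-variance terms attenuate.
True-score variance = [0.67 + 0.67] − 0.86 = 1.34 − 0.86 = 0.48.
Reliability = 0.48 / 1.14 = 0.421.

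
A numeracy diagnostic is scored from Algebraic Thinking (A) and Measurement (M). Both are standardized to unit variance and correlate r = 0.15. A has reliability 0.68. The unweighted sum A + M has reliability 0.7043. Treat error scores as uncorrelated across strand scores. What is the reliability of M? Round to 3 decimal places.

Var(A+M) = 2 + 2·0.15 = 2.300.
True-score variance = ρ_A + ρ_M + 2·0.15, so 0.7043 = (0.68 + ρ_M + 0.30) / 2.300.
ρ_M = 0.7043·2.300 − 0.68 − 0.30 = 0.640.

0.640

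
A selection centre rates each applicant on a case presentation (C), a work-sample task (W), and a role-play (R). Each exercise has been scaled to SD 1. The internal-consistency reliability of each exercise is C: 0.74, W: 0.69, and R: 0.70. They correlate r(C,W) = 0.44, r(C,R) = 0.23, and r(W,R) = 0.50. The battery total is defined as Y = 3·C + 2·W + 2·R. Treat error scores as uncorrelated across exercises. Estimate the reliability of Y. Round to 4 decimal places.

Var(Y) = 3² + 2² + 2² + 2·[6·0.44 + 6·0.23 + 4·0.50] = 17 + 12.04 = 29.04.
Under uncorrelated errors the observed covariances equal the true-score covariances, so only the own-variance terms attenuate.
True-score variance = [3²·0.74 + 2²·0.69 + 2²·0.70] + 12.04 = 12.22 + 12.04 = 24.26.
Reliability = 24.26 / 29.04 = 0.8354.

0.8354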